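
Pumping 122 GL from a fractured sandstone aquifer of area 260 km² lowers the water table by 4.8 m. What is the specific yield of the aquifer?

Sy ≈ 0.098

A = 260 km² = 2.6 × 10^8 m²
ΔV = 122 GL = 1.22 × 10^8 m³
Sy = ΔV / (A × Δh) = 1.22 × 10^8 m³ / (2.6 × 10^8 m² × 4.8 m) = 0.09776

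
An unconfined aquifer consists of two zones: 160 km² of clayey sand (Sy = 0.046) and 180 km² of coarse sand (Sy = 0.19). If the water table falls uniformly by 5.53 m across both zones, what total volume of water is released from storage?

A₁ = 160 km² = 1.6 × 10^8 m²; A₂ = 180 km² = 1.8 × 10^8 m²
ΔV₁ = 0.046 × 1.6 × 10^8 × 5.53 = 4.07 × 10^7 m³
ΔV₂ = 0.19 × 1.8 × 10^8 × 5.53 = 1.891 × 10^8 m³
ΔV = ΔV₁ + ΔV₂ = 2.298 × 10^8 m³

ΔV ≈ 2.3 × 10^8 m³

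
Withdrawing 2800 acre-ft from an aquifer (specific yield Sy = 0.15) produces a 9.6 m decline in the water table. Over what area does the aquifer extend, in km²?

ΔV = 2800 acre-ft = 3.454 × 10^6 m³
A = ΔV / (Sy × Δh) = 3.454 × 10^6 / (0.15 × 9.6) = 2.398 × 10^6 m²
A = 2.398 × 10^6 m² = 2.398 km²

A ≈ 2.4 km²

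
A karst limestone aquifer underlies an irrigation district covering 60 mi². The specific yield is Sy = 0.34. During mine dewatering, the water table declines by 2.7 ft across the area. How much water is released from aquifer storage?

ΔV ≈ 4.35 × 10^7 m³

A = 60 mi² = 1.554 × 10^8 m²
Δh = 2.7 ft = 0.823 m
ΔV = Sy × A × Δh = 0.34 × 1.554 × 10^8 m² × 0.823 m = 4.348 × 10^7 m³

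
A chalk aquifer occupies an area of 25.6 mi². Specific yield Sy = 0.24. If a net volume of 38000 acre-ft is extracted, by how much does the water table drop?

A = 25.6 mi² = 6.63 × 10^7 m²
ΔV = 38000 acre-ft = 4.687 × 10^7 m³
Δh = ΔV / (Sy × A) = 4.687 × 10^7 m³ / (0.24 × 6.63 × 10^7 m²) = 2.946 m

Δh ≈ 2.95 m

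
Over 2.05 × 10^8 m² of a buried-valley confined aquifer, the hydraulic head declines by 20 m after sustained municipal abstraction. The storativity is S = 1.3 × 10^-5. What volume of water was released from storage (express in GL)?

ΔV = S × A × Δh = 1.3 × 10^-5 × 2.05 × 10^8 m² × 20 m = 53300 m³
ΔV = 53300 m³ = 0.0533 GL

ΔV ≈ 0.0533 GL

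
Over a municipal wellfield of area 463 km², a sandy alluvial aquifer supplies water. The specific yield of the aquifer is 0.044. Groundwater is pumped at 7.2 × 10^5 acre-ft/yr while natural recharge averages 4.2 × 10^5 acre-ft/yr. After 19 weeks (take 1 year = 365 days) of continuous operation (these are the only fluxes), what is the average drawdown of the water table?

Δh ≈ 6.62 m

A = 463 km² = 4.63 × 10^8 m²
Net abstraction = 7.2 × 10^5 − 4.2 × 10^5 = 3 × 10^5 acre-ft/yr
Q_net = 3 × 10^5 acre-ft/yr = 1.014 × 10^6 m³/d
t = 19 weeks = 133 d
ΔV = Q × t = 1.014 × 10^6 m³/d × 133 d = 1.348 × 10^8 m³
Δh = ΔV / (Sy × A) = 1.348 × 10^8 / (0.044 × 4.63 × 10^8) = 6.619 m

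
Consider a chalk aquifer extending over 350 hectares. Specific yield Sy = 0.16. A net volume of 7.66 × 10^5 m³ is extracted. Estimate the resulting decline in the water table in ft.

A = 350 hectares = 3.5 × 10^6 m²
Δh = ΔV / (Sy × A) = 7.66 × 10^5 m³ / (0.16 × 3.5 × 10^6 m²) = 1.368 m
Δh = 1.368 m = 4.488 ft

Δh ≈ 4.49 ft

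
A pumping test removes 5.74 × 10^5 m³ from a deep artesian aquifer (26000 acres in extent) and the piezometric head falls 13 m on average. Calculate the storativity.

A = 26000 acres = 1.052 × 10^8 m²
S = ΔV / (A × Δh) = 5.74 × 10^5 m³ / (1.052 × 10^8 m² × 13 m) = 4.196 × 10^-4

S ≈ 4.2 × 10^-4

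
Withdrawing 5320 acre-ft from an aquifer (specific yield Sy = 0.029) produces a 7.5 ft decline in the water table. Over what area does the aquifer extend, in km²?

A ≈ 99 km²

Δh = 7.5 ft = 2.286 m
ΔV = 5320 acre-ft = 6.562 × 10^6 m³
A = ΔV / (Sy × Δh) = 6.562 × 10^6 / (0.029 × 2.286) = 9.899 × 10^7 m²
A = 9.899 × 10^7 m² = 98.99 km²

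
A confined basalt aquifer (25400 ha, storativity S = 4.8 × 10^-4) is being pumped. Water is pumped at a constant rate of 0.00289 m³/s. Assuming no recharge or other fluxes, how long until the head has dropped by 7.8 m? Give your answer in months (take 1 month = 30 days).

A = 25400 ha = 2.54 × 10^8 m²
ΔV = S × A × Δh = 4.8 × 10^-4 × 2.54 × 10^8 × 7.8 = 9.51 × 10^5 m³
Q = 0.00289 m³/s = 249.7 m³/d
t = ΔV / Q = 9.51 × 10^5 m³ / 249.7 m³/d = 3809 d
t = 3809 d ≈ 127 months

t ≈ 127 months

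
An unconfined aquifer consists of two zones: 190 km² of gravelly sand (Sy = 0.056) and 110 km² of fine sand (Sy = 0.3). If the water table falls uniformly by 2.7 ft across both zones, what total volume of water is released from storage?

ΔV ≈ 3.59 × 10^7 m³

A₁ = 190 km² = 1.9 × 10^8 m²; A₂ = 110 km² = 1.1 × 10^8 m²
Δh = 2.7 ft = 0.823 m
ΔV₁ = 0.056 × 1.9 × 10^8 × 0.823 = 8.756 × 10^6 m³
ΔV₂ = 0.3 × 1.1 × 10^8 × 0.823 = 2.716 × 10^7 m³
ΔV = ΔV₁ + ΔV₂ = 3.591 × 10^7 m³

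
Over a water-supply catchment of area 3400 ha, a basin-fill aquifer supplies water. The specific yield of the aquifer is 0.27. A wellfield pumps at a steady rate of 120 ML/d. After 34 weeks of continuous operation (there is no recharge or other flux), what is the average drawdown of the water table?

A = 3400 ha = 3.4 × 10^7 m²
Q = 120 ML/d = 1.2 × 10^5 m³/d
t = 34 weeks = 238 d
ΔV = Q × t = 1.2 × 10^5 m³/d × 238 d = 2.856 × 10^7 m³
Δh = ΔV / (Sy × A) = 2.856 × 10^7 / (0.27 × 3.4 × 10^7) = 3.111 m

Δh ≈ 3.11 m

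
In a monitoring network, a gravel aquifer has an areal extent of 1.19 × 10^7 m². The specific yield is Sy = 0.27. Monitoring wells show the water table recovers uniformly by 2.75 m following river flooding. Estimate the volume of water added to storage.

ΔV = Sy × A × Δh = 0.27 × 1.19 × 10^7 m² × 2.75 m = 8.836 × 10^6 m³

ΔV ≈ 8.84 × 10^6 m³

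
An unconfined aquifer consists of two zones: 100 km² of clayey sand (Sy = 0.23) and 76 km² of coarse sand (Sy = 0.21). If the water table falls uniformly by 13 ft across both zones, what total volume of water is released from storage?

ΔV ≈ 1.54 × 10^8 m³

A₁ = 100 km² = 1 × 10^8 m²; A₂ = 76 km² = 7.6 × 10^7 m²
Δh = 13 ft = 3.962 m
ΔV₁ = 0.23 × 1 × 10^8 × 3.962 = 9.114 × 10^7 m³
ΔV₂ = 0.21 × 7.6 × 10^7 × 3.962 = 6.324 × 10^7 m³
ΔV = ΔV₁ + ΔV₂ = 1.544 × 10^8 m³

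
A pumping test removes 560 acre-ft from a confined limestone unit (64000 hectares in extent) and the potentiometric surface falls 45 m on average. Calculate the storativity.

A = 64000 hectares = 6.4 × 10^8 m²
ΔV = 560 acre-ft = 6.907 × 10^5 m³
S = ΔV / (A × Δh) = 6.907 × 10^5 m³ / (6.4 × 10^8 m² × 45 m) = 2.398 × 10^-5

S ≈ 2.4 × 10^-5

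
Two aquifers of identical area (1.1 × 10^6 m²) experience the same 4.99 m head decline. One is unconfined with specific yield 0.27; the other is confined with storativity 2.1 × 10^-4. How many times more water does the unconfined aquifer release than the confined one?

Unconfined: ΔV_u = Sy × A × Δh = 0.27 × 1.1 × 10^6 × 4.99 = 1.482 × 10^6 m³
Confined: ΔV_c = S × A × Δh = 2.1 × 10^-4 × 1.1 × 10^6 × 4.99 = 1153 m³
Ratio = ΔV_u / ΔV_c = Sy / S = 0.27 / 2.1 × 10^-4 = 1286

ΔV_u / ΔV_c ≈ 1290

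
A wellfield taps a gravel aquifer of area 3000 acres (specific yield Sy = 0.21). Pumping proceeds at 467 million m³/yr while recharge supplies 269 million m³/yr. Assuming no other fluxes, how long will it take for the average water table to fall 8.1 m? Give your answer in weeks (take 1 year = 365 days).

t ≈ 5.44 weeks

A = 3000 acres = 1.214 × 10^7 m²
ΔV = Sy × A × Δh = 0.21 × 1.214 × 10^7 × 8.1 = 2.065 × 10^7 m³
Net withdrawal = 467 − 269 = 198 million m³/yr = 5.425 × 10^5 m³/d
t = ΔV / Q = 2.065 × 10^7 m³ / 5.425 × 10^5 m³/d = 38.07 d
t = 38.07 d ≈ 5.438 weeks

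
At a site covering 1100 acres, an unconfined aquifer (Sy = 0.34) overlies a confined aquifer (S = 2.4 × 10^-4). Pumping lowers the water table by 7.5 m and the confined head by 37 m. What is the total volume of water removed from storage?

A = 1100 acres = 4.452 × 10^6 m²
Unconfined: ΔV_u = Sy × A × Δh_u = 0.34 × 4.452 × 10^6 × 7.5 = 1.135 × 10^7 m³
Confined: ΔV_c = S × A × Δh_c = 2.4 × 10^-4 × 4.452 × 10^6 × 37 = 39530 m³
Total ΔV = 1.135 × 10^7 + 39530 = 1.139 × 10^7 m³

ΔV ≈ 1.14 × 10^7 m³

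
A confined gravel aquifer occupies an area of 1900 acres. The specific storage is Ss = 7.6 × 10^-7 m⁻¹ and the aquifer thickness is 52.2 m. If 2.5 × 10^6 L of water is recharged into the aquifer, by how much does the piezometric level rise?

S = Ss × b = 7.6 × 10^-7 m⁻¹ × 52.2 m = 3.967 × 10^-5
A = 1900 acres = 7.689 × 10^6 m²
ΔV = 2.5 × 10^6 L = 2500 m³
Δh = ΔV / (S × A) = 2500 m³ / (3.967 × 10^-5 × 7.689 × 10^6 m²) = 8.196 m

Δh ≈ 8.2 m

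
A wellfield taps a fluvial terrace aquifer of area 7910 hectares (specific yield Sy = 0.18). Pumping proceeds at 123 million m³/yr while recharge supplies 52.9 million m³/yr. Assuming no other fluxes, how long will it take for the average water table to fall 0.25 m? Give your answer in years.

A = 7910 hectares = 7.91 × 10^7 m²
ΔV = Sy × A × Δh = 0.18 × 7.91 × 10^7 × 0.25 = 3.559 × 10^6 m³
Net withdrawal = 123 − 52.9 = 70.1 million m³/yr = 1.921 × 10^5 m³/d
t = ΔV / Q = 3.559 × 10^6 m³ / 1.921 × 10^5 m³/d = 18.53 d
t = 18.53 d ≈ 0.05078 years

t ≈ 0.0508 years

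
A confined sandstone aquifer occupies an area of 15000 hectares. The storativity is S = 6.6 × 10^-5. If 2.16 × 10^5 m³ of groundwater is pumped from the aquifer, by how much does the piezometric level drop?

Δh ≈ 21.8 m

A = 15000 hectares = 1.5 × 10^8 m²
Δh = ΔV / (S × A) = 2.16 × 10^5 m³ / (6.6 × 10^-5 × 1.5 × 10^8 m²) = 21.82 m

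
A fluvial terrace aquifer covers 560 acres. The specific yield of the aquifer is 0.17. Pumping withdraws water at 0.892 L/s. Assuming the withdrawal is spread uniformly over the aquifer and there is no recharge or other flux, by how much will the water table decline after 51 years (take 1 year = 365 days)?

A = 560 acres = 2.266 × 10^6 m²
Q = 0.892 L/s = 77.07 m³/d
t = 51 years = 18620 d
ΔV = Q × t = 77.07 m³/d × 18620 d = 1.435 × 10^6 m³
Δh = ΔV / (Sy × A) = 1.435 × 10^6 / (0.17 × 2.266 × 10^6) = 3.724 m

Δh ≈ 3.72 m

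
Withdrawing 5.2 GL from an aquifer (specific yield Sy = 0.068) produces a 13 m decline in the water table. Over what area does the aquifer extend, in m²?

A ≈ 5.88 × 10^6 m²

ΔV = 5.2 GL = 5.2 × 10^6 m³
A = ΔV / (Sy × Δh) = 5.2 × 10^6 / (0.068 × 13) = 5.882 × 10^6 m²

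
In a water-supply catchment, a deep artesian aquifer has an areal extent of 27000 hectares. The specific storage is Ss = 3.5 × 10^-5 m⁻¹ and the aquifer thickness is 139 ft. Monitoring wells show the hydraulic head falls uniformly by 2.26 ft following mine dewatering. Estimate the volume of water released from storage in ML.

ΔV ≈ 276 ML

b = 139 ft = 42.37 m
S = Ss × b = 3.5 × 10^-5 m⁻¹ × 42.37 m = 1.483 × 10^-3
A = 27000 hectares = 2.7 × 10^8 m²
Δh = 2.26 ft = 0.6888 m
ΔV = S × A × Δh = 0.001483 × 2.7 × 10^8 m² × 0.6888 m = 2.758 × 10^5 m³
ΔV = 2.758 × 10^5 m³ = 275.8 ML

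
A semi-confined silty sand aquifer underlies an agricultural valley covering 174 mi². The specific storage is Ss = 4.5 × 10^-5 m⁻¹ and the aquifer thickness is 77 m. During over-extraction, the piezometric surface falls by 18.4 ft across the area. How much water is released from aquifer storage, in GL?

ΔV ≈ 8.76 GL

S = Ss × b = 4.5 × 10^-5 m⁻¹ × 77 m = 3.465 × 10^-3
A = 174 mi² = 4.507 × 10^8 m²
Δh = 18.4 ft = 5.608 m
ΔV = S × A × Δh = 0.003465 × 4.507 × 10^8 m² × 5.608 m = 8.758 × 10^6 m³
ΔV = 8.758 × 10^6 m³ = 8.758 GL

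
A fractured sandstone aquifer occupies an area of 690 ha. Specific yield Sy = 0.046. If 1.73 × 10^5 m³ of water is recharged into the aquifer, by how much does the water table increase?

A = 690 ha = 6.9 × 10^6 m²
Δh = ΔV / (Sy × A) = 1.73 × 10^5 m³ / (0.046 × 6.9 × 10^6 m²) = 0.5451 m

Δh ≈ 0.545 m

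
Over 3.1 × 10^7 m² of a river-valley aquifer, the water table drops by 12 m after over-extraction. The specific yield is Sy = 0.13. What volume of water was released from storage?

ΔV ≈ 4.84 × 10^7 m³

ΔV = Sy × A × Δh = 0.13 × 3.1 × 10^7 m² × 12 m = 4.836 × 10^7 m³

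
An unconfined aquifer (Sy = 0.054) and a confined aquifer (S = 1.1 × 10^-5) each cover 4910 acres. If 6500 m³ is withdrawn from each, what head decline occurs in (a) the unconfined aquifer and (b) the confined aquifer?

A = 4910 acres = 1.987 × 10^7 m²
Unconfined: Δh_u = ΔV/(Sy·A) = 6500/(0.054 × 1.987 × 10^7) = 0.006058 m
Confined: Δh_c = ΔV/(S·A) = 6500/(1.1 × 10^-5 × 1.987 × 10^7) = 29.74 m

Δh_u ≈ 0.00606 m; Δh_c ≈ 29.7 m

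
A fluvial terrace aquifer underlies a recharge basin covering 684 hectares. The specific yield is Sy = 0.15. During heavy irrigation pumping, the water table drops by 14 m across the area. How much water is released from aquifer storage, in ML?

ΔV ≈ 14400 ML

A = 684 hectares = 6.84 × 10^6 m²
ΔV = Sy × A × Δh = 0.15 × 6.84 × 10^6 m² × 14 m = 1.436 × 10^7 m³
ΔV = 1.436 × 10^7 m³ = 14360 ML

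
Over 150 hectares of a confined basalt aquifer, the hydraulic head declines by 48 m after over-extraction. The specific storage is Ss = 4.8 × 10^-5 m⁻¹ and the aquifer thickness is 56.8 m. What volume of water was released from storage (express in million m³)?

S = Ss × b = 4.8 × 10^-5 m⁻¹ × 56.8 m = 2.726 × 10^-3
A = 150 hectares = 1.5 × 10^6 m²
ΔV = S × A × Δh = 0.002726 × 1.5 × 10^6 m² × 48 m = 1.963 × 10^5 m³
ΔV = 1.963 × 10^5 m³ = 0.1963 million m³

ΔV ≈ 0.196 million m³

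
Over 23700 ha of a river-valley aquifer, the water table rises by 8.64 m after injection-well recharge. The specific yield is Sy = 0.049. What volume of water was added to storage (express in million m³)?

ΔV ≈ 100 million m³

A = 23700 ha = 2.37 × 10^8 m²
ΔV = Sy × A × Δh = 0.049 × 2.37 × 10^8 m² × 8.64 m = 1.003 × 10^8 m³
ΔV = 1.003 × 10^8 m³ = 100.3 million m³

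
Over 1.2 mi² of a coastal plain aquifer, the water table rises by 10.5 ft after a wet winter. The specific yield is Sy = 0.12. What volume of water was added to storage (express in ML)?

ΔV ≈ 1190 ML

A = 1.2 mi² = 3.108 × 10^6 m²
Δh = 10.5 ft = 3.2 m
ΔV = Sy × A × Δh = 0.12 × 3.108 × 10^6 m² × 3.2 m = 1.194 × 10^6 m³
ΔV = 1.194 × 10^6 m³ = 1194 ML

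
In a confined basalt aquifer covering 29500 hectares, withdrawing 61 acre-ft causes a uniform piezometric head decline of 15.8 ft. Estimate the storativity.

S ≈ 5.3 × 10^-5

A = 29500 hectares = 2.95 × 10^8 m²
Δh = 15.8 ft = 4.816 m
ΔV = 61 acre-ft = 75240 m³
S = ΔV / (A × Δh) = 75240 m³ / (2.95 × 10^8 m² × 4.816 m) = 5.296 × 10^-5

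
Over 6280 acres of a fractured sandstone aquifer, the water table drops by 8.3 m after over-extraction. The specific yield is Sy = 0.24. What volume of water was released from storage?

ΔV ≈ 5.06 × 10^7 m³

A = 6280 acres = 2.541 × 10^7 m²
ΔV = Sy × A × Δh = 0.24 × 2.541 × 10^7 m² × 8.3 m = 5.063 × 10^7 m³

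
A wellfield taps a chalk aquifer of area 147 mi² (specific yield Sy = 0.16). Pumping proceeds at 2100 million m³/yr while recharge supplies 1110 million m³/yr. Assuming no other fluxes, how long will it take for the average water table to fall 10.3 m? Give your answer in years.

A = 147 mi² = 3.807 × 10^8 m²
ΔV = Sy × A × Δh = 0.16 × 3.807 × 10^8 × 10.3 = 6.274 × 10^8 m³
Net withdrawal = 2100 − 1110 = 990 million m³/yr = 2.712 × 10^6 m³/d
t = ΔV / Q = 6.274 × 10^8 m³ / 2.712 × 10^6 m³/d = 231.3 d
t = 231.3 d ≈ 0.6338 years

t ≈ 0.634 years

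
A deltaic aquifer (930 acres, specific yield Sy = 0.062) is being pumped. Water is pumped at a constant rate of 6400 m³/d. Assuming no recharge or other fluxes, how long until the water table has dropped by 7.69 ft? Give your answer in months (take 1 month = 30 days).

t ≈ 2.85 months

A = 930 acres = 3.764 × 10^6 m²
Δh = 7.69 ft = 2.344 m
ΔV = Sy × A × Δh = 0.062 × 3.764 × 10^6 × 2.344 = 5.469 × 10^5 m³
t = ΔV / Q = 5.469 × 10^5 m³ / 6400 m³/d = 85.46 d
t = 85.46 d ≈ 2.849 months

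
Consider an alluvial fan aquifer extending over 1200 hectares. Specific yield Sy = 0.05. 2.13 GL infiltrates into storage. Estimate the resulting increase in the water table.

Δh ≈ 3.55 m

A = 1200 hectares = 1.2 × 10^7 m²
ΔV = 2.13 GL = 2.13 × 10^6 m³
Δh = ΔV / (Sy × A) = 2.13 × 10^6 m³ / (0.05 × 1.2 × 10^7 m²) = 3.55 m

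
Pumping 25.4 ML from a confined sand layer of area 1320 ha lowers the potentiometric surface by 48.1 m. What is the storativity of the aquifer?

S ≈ 4 × 10^-5

A = 1320 ha = 1.32 × 10^7 m²
ΔV = 25.4 ML = 25400 m³
S = ΔV / (A × Δh) = 25400 m³ / (1.32 × 10^7 m² × 48.1 m) = 4.001 × 10^-5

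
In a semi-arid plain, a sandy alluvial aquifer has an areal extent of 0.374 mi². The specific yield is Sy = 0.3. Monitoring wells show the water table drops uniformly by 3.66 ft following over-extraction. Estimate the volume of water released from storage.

ΔV ≈ 3.24 × 10^5 m³

A = 0.374 mi² = 9.687 × 10^5 m²
Δh = 3.66 ft = 1.116 m
ΔV = Sy × A × Δh = 0.3 × 9.687 × 10^5 m² × 1.116 m = 3.242 × 10^5 m³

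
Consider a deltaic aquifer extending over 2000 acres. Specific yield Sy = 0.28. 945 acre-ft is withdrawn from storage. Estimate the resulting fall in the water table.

A = 2000 acres = 8.094 × 10^6 m²
ΔV = 945 acre-ft = 1.166 × 10^6 m³
Δh = ΔV / (Sy × A) = 1.166 × 10^6 m³ / (0.28 × 8.094 × 10^6 m²) = 0.5144 m

Δh ≈ 0.514 m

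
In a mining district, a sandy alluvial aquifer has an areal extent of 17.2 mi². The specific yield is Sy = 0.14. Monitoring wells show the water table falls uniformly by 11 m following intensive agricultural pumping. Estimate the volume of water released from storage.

A = 17.2 mi² = 4.455 × 10^7 m²
ΔV = Sy × A × Δh = 0.14 × 4.455 × 10^7 m² × 11 m = 6.86 × 10^7 m³

ΔV ≈ 6.86 × 10^7 m³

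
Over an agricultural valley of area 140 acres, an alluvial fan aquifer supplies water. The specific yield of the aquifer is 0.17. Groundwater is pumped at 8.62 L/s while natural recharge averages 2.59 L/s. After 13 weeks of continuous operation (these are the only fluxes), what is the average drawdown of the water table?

A = 140 acres = 5.666 × 10^5 m²
Net abstraction = 8.62 − 2.59 = 6.03 L/s
Q_net = 6.03 L/s = 521 m³/d
t = 13 weeks = 91 d
ΔV = Q × t = 521 m³/d × 91 d = 47410 m³
Δh = ΔV / (Sy × A) = 47410 / (0.17 × 5.666 × 10^5) = 0.4922 m

Δh ≈ 0.492 m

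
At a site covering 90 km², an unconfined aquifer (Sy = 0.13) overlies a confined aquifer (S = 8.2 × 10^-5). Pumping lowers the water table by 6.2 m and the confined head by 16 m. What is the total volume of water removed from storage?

A = 90 km² = 9 × 10^7 m²
Unconfined: ΔV_u = Sy × A × Δh_u = 0.13 × 9 × 10^7 × 6.2 = 7.254 × 10^7 m³
Confined: ΔV_c = S × A × Δh_c = 8.2 × 10^-5 × 9 × 10^7 × 16 = 1.181 × 10^5 m³
Total ΔV = 7.254 × 10^7 + 1.181 × 10^5 = 7.266 × 10^7 m³

ΔV ≈ 7.27 × 10^7 m³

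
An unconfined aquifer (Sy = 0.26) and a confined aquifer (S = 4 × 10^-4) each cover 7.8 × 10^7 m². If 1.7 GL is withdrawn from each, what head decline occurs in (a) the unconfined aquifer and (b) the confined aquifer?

ΔV = 1.7 GL = 1.7 × 10^6 m³
Unconfined: Δh_u = ΔV/(Sy·A) = 1.7 × 10^6/(0.26 × 7.8 × 10^7) = 0.08383 m
Confined: Δh_c = ΔV/(S·A) = 1.7 × 10^6/(4 × 10^-4 × 7.8 × 10^7) = 54.49 m

Δh_u ≈ 0.0838 m; Δh_c ≈ 54.5 m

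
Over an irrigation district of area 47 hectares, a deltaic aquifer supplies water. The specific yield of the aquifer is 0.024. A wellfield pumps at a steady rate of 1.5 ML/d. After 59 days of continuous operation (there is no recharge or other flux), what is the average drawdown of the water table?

A = 47 hectares = 4.7 × 10^5 m²
Q = 1.5 ML/d = 1500 m³/d
ΔV = Q × t = 1500 m³/d × 59 d = 88500 m³
Δh = ΔV / (Sy × A) = 88500 / (0.024 × 4.7 × 10^5) = 7.846 m

Δh ≈ 7.85 m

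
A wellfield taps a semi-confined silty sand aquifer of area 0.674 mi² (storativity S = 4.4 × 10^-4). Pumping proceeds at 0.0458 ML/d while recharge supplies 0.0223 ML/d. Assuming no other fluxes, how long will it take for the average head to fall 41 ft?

A = 0.674 mi² = 1.746 × 10^6 m²
Δh = 41 ft = 12.5 m
ΔV = S × A × Δh = 4.4 × 10^-4 × 1.746 × 10^6 × 12.5 = 9599 m³
Net withdrawal = 0.0458 − 0.0223 = 0.0235 ML/d = 23.5 m³/d
t = ΔV / Q = 9599 m³ / 23.5 m³/d = 408.5 d

t ≈ 408 days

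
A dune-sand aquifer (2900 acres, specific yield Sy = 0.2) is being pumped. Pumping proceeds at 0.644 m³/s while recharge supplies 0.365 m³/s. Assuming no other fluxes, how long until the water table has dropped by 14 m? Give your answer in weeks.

t ≈ 195 weeks

A = 2900 acres = 1.174 × 10^7 m²
ΔV = Sy × A × Δh = 0.2 × 1.174 × 10^7 × 14 = 3.286 × 10^7 m³
Net withdrawal = 0.644 − 0.365 = 0.279 m³/s = 24110 m³/d
t = ΔV / Q = 3.286 × 10^7 m³ / 24110 m³/d = 1363 d
t = 1363 d ≈ 194.7 weeks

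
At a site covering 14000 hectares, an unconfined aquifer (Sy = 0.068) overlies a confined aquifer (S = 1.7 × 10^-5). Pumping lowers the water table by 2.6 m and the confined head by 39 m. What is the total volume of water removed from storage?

ΔV ≈ 2.48 × 10^7 m³

A = 14000 hectares = 1.4 × 10^8 m²
Unconfined: ΔV_u = Sy × A × Δh_u = 0.068 × 1.4 × 10^8 × 2.6 = 2.475 × 10^7 m³
Confined: ΔV_c = S × A × Δh_c = 1.7 × 10^-5 × 1.4 × 10^8 × 39 = 92820 m³
Total ΔV = 2.475 × 10^7 + 92820 = 2.484 × 10^7 m³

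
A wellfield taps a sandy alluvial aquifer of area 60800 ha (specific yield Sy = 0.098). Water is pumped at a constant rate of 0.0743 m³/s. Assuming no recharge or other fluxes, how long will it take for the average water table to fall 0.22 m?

A = 60800 ha = 6.08 × 10^8 m²
ΔV = Sy × A × Δh = 0.098 × 6.08 × 10^8 × 0.22 = 1.311 × 10^7 m³
Q = 0.0743 m³/s = 6420 m³/d
t = ΔV / Q = 1.311 × 10^7 m³ / 6420 m³/d = 2042 d

t ≈ 2040 days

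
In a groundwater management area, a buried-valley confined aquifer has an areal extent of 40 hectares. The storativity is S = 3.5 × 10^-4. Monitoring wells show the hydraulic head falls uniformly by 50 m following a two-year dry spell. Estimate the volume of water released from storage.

A = 40 hectares = 4 × 10^5 m²
ΔV = S × A × Δh = 3.5 × 10^-4 × 4 × 10^5 m² × 50 m = 7000 m³

ΔV ≈ 7000 m³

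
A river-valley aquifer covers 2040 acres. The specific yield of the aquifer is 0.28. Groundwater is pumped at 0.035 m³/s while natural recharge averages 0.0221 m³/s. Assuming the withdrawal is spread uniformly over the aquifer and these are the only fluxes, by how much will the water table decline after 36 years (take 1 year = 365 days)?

A = 2040 acres = 8.256 × 10^6 m²
Net abstraction = 0.035 − 0.0221 = 0.0129 m³/s
Q_net = 0.0129 m³/s = 1115 m³/d
t = 36 years = 13140 d
ΔV = Q × t = 1115 m³/d × 13140 d = 1.465 × 10^7 m³
Δh = ΔV / (Sy × A) = 1.465 × 10^7 / (0.28 × 8.256 × 10^6) = 6.336 m

Δh ≈ 6.34 m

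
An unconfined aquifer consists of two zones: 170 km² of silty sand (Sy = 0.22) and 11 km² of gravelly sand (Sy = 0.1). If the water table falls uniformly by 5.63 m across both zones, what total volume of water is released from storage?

A₁ = 170 km² = 1.7 × 10^8 m²; A₂ = 11 km² = 1.1 × 10^7 m²
ΔV₁ = 0.22 × 1.7 × 10^8 × 5.63 = 2.106 × 10^8 m³
ΔV₂ = 0.1 × 1.1 × 10^7 × 5.63 = 6.193 × 10^6 m³
ΔV = ΔV₁ + ΔV₂ = 2.168 × 10^8 m³

ΔV ≈ 2.17 × 10^8 m³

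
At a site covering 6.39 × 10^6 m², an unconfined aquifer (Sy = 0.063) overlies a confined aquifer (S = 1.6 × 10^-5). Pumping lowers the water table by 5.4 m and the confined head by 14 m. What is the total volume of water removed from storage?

ΔV ≈ 2.18 × 10^6 m³

Unconfined: ΔV_u = Sy × A × Δh_u = 0.063 × 6.39 × 10^6 × 5.4 = 2.174 × 10^6 m³
Confined: ΔV_c = S × A × Δh_c = 1.6 × 10^-5 × 6.39 × 10^6 × 14 = 1431 m³
Total ΔV = 2.174 × 10^6 + 1431 = 2.175 × 10^6 m³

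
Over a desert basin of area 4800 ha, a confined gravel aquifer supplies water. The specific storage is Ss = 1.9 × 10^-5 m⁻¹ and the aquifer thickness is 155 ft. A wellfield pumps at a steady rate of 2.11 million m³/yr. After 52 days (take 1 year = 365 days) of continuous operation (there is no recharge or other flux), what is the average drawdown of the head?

Δh ≈ 6.98 m

b = 155 ft = 47.24 m
S = Ss × b = 1.9 × 10^-5 m⁻¹ × 47.24 m = 8.976 × 10^-4
A = 4800 ha = 4.8 × 10^7 m²
Q = 2.11 million m³/yr = 5781 m³/d
ΔV = Q × t = 5781 m³/d × 52 d = 3.006 × 10^5 m³
Δh = ΔV / (S × A) = 3.006 × 10^5 / (8.976 × 10^-4 × 4.8 × 10^7) = 6.977 m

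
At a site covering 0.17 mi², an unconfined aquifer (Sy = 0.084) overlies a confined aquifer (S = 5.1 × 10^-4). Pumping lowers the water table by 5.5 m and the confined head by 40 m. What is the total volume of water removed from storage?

A = 0.17 mi² = 4.403 × 10^5 m²
Unconfined: ΔV_u = Sy × A × Δh_u = 0.084 × 4.403 × 10^5 × 5.5 = 2.034 × 10^5 m³
Confined: ΔV_c = S × A × Δh_c = 5.1 × 10^-4 × 4.403 × 10^5 × 40 = 8982 m³
Total ΔV = 2.034 × 10^5 + 8982 = 2.124 × 10^5 m³

ΔV ≈ 2.12 × 10^5 m³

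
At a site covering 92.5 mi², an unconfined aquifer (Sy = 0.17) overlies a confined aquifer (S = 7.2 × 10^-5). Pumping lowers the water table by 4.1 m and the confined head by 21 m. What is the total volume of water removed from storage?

A = 92.5 mi² = 2.396 × 10^8 m²
Unconfined: ΔV_u = Sy × A × Δh_u = 0.17 × 2.396 × 10^8 × 4.1 = 1.67 × 10^8 m³
Confined: ΔV_c = S × A × Δh_c = 7.2 × 10^-5 × 2.396 × 10^8 × 21 = 3.622 × 10^5 m³
Total ΔV = 1.67 × 10^8 + 3.622 × 10^5 = 1.673 × 10^8 m³

ΔV ≈ 1.67 × 10^8 m³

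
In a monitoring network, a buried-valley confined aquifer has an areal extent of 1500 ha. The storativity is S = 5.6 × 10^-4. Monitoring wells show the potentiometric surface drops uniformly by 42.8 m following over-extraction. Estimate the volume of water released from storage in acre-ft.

ΔV ≈ 291 acre-ft

A = 1500 ha = 1.5 × 10^7 m²
ΔV = S × A × Δh = 5.6 × 10^-4 × 1.5 × 10^7 m² × 42.8 m = 3.595 × 10^5 m³
ΔV = 3.595 × 10^5 m³ = 291.5 acre-ft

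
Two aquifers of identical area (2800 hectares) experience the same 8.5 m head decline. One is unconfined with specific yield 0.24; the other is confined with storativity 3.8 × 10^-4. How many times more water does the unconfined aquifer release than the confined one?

ΔV_u / ΔV_c ≈ 632

A = 2800 hectares = 2.8 × 10^7 m²
Unconfined: ΔV_u = Sy × A × Δh = 0.24 × 2.8 × 10^7 × 8.5 = 5.712 × 10^7 m³
Confined: ΔV_c = S × A × Δh = 3.8 × 10^-4 × 2.8 × 10^7 × 8.5 = 90440 m³
Ratio = ΔV_u / ΔV_c = Sy / S = 0.24 / 3.8 × 10^-4 = 631.6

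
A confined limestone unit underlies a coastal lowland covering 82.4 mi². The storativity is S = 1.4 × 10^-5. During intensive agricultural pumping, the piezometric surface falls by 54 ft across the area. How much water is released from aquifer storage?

A = 82.4 mi² = 2.134 × 10^8 m²
Δh = 54 ft = 16.46 m
ΔV = S × A × Δh = 1.4 × 10^-5 × 2.134 × 10^8 m² × 16.46 m = 49180 m³

ΔV ≈ 49200 m³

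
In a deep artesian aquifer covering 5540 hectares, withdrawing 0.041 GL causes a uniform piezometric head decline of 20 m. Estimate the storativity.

A = 5540 hectares = 5.54 × 10^7 m²
ΔV = 0.041 GL = 41000 m³
S = ΔV / (A × Δh) = 41000 m³ / (5.54 × 10^7 m² × 20 m) = 3.7 × 10^-5

S ≈ 3.7 × 10^-5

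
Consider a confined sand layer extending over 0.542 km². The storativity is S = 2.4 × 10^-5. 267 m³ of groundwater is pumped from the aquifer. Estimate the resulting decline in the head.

Δh ≈ 20.5 m

A = 0.542 km² = 5.42 × 10^5 m²
Δh = ΔV / (S × A) = 267 m³ / (2.4 × 10^-5 × 5.42 × 10^5 m²) = 20.53 m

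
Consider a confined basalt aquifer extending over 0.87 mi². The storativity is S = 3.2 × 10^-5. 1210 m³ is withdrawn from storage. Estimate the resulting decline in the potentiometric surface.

Δh ≈ 16.8 m

A = 0.87 mi² = 2.253 × 10^6 m²
Δh = ΔV / (S × A) = 1210 m³ / (3.2 × 10^-5 × 2.253 × 10^6 m²) = 16.78 m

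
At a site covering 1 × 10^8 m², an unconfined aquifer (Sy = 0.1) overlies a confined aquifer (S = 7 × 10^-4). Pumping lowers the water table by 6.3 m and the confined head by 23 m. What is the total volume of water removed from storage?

Unconfined: ΔV_u = Sy × A × Δh_u = 0.1 × 1 × 10^8 × 6.3 = 6.3 × 10^7 m³
Confined: ΔV_c = S × A × Δh_c = 7 × 10^-4 × 1 × 10^8 × 23 = 1.61 × 10^6 m³
Total ΔV = 6.3 × 10^7 + 1.61 × 10^6 = 6.461 × 10^7 m³

ΔV ≈ 6.46 × 10^7 m³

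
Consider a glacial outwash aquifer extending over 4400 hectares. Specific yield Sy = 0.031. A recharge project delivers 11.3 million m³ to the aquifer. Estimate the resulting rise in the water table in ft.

Δh ≈ 27.2 ft

A = 4400 hectares = 4.4 × 10^7 m²
ΔV = 11.3 million m³ = 1.13 × 10^7 m³
Δh = ΔV / (Sy × A) = 1.13 × 10^7 m³ / (0.031 × 4.4 × 10^7 m²) = 8.284 m
Δh = 8.284 m = 27.18 ft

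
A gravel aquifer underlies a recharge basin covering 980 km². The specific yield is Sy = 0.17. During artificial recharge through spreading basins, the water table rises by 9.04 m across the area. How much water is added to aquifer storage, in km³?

A = 980 km² = 9.8 × 10^8 m²
ΔV = Sy × A × Δh = 0.17 × 9.8 × 10^8 m² × 9.04 m = 1.506 × 10^9 m³
ΔV = 1.506 × 10^9 m³ = 1.506 km³

ΔV ≈ 1.51 km³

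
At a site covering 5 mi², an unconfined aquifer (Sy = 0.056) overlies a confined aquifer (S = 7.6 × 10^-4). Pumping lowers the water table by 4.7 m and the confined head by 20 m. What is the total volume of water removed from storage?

ΔV ≈ 3.61 × 10^6 m³

A = 5 mi² = 1.295 × 10^7 m²
Unconfined: ΔV_u = Sy × A × Δh_u = 0.056 × 1.295 × 10^7 × 4.7 = 3.408 × 10^6 m³
Confined: ΔV_c = S × A × Δh_c = 7.6 × 10^-4 × 1.295 × 10^7 × 20 = 1.968 × 10^5 m³
Total ΔV = 3.408 × 10^6 + 1.968 × 10^5 = 3.605 × 10^6 m³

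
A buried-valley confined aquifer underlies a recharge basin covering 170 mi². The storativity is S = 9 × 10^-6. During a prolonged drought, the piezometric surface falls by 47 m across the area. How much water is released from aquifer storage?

A = 170 mi² = 4.403 × 10^8 m²
ΔV = S × A × Δh = 9 × 10^-6 × 4.403 × 10^8 m² × 47 m = 1.862 × 10^5 m³

ΔV ≈ 1.86 × 10^5 m³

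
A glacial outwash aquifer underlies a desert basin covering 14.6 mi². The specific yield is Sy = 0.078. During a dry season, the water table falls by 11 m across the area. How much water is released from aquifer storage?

A = 14.6 mi² = 3.781 × 10^7 m²
ΔV = Sy × A × Δh = 0.078 × 3.781 × 10^7 m² × 11 m = 3.244 × 10^7 m³

ΔV ≈ 3.24 × 10^7 m³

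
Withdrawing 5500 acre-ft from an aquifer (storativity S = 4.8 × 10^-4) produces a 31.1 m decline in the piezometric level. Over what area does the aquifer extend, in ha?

ΔV = 5500 acre-ft = 6.784 × 10^6 m³
A = ΔV / (S × Δh) = 6.784 × 10^6 / (4.8 × 10^-4 × 31.1) = 4.545 × 10^8 m²
A = 4.545 × 10^8 m² = 45450 ha

A ≈ 45400 ha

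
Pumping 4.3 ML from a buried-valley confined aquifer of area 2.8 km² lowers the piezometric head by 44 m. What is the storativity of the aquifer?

S ≈ 3.5 × 10^-5

A = 2.8 km² = 2.8 × 10^6 m²
ΔV = 4.3 ML = 4300 m³
S = ΔV / (A × Δh) = 4300 m³ / (2.8 × 10^6 m² × 44 m) = 3.49 × 10^-5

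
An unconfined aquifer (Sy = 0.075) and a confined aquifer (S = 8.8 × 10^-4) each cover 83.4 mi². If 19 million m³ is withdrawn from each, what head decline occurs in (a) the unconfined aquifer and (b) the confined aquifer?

Δh_u ≈ 1.17 m; Δh_c ≈ 100 m

A = 83.4 mi² = 2.16 × 10^8 m²
ΔV = 19 million m³ = 1.9 × 10^7 m³
Unconfined: Δh_u = ΔV/(Sy·A) = 1.9 × 10^7/(0.075 × 2.16 × 10^8) = 1.173 m
Confined: Δh_c = ΔV/(S·A) = 1.9 × 10^7/(8.8 × 10^-4 × 2.16 × 10^8) = 99.96 m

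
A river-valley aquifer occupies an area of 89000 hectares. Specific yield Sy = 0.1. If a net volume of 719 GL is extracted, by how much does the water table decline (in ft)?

Δh ≈ 26.5 ft

A = 89000 hectares = 8.9 × 10^8 m²
ΔV = 719 GL = 7.19 × 10^8 m³
Δh = ΔV / (Sy × A) = 7.19 × 10^8 m³ / (0.1 × 8.9 × 10^8 m²) = 8.079 m
Δh = 8.079 m = 26.5 ft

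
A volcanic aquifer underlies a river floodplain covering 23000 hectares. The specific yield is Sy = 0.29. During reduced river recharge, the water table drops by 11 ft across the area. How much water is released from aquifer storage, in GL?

ΔV ≈ 224 GL

A = 23000 hectares = 2.3 × 10^8 m²
Δh = 11 ft = 3.353 m
ΔV = Sy × A × Δh = 0.29 × 2.3 × 10^8 m² × 3.353 m = 2.236 × 10^8 m³
ΔV = 2.236 × 10^8 m³ = 223.6 GL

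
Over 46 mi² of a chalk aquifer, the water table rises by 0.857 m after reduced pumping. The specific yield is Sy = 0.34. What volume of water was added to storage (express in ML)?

ΔV ≈ 34700 ML

A = 46 mi² = 1.191 × 10^8 m²
ΔV = Sy × A × Δh = 0.34 × 1.191 × 10^8 m² × 0.857 m = 3.471 × 10^7 m³
ΔV = 3.471 × 10^7 m³ = 34710 ML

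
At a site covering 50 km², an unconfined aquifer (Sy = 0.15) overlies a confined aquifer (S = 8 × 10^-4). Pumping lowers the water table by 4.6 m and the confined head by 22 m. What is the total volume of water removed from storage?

A = 50 km² = 5 × 10^7 m²
Unconfined: ΔV_u = Sy × A × Δh_u = 0.15 × 5 × 10^7 × 4.6 = 3.45 × 10^7 m³
Confined: ΔV_c = S × A × Δh_c = 8 × 10^-4 × 5 × 10^7 × 22 = 8.8 × 10^5 m³
Total ΔV = 3.45 × 10^7 + 8.8 × 10^5 = 3.538 × 10^7 m³

ΔV ≈ 3.54 × 10^7 m³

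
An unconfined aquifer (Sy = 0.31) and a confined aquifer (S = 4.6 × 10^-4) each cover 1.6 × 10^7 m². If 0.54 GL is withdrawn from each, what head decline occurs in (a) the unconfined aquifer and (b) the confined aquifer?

Δh_u ≈ 0.109 m; Δh_c ≈ 73.4 m

ΔV = 0.54 GL = 5.4 × 10^5 m³
Unconfined: Δh_u = ΔV/(Sy·A) = 5.4 × 10^5/(0.31 × 1.6 × 10^7) = 0.1089 m
Confined: Δh_c = ΔV/(S·A) = 5.4 × 10^5/(4.6 × 10^-4 × 1.6 × 10^7) = 73.37 m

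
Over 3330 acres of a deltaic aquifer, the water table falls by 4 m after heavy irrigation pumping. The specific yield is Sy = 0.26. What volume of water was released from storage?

ΔV ≈ 1.4 × 10^7 m³

A = 3330 acres = 1.348 × 10^7 m²
ΔV = Sy × A × Δh = 0.26 × 1.348 × 10^7 m² × 4 m = 1.402 × 10^7 m³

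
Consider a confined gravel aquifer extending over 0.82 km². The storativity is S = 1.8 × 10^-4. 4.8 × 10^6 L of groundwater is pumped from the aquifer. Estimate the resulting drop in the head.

Δh ≈ 32.5 m

A = 0.82 km² = 8.2 × 10^5 m²
ΔV = 4.8 × 10^6 L = 4800 m³
Δh = ΔV / (S × A) = 4800 m³ / (1.8 × 10^-4 × 8.2 × 10^5 m²) = 32.52 m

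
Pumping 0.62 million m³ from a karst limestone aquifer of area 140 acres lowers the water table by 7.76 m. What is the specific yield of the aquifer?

A = 140 acres = 5.666 × 10^5 m²
ΔV = 0.62 million m³ = 6.2 × 10^5 m³
Sy = ΔV / (A × Δh) = 6.2 × 10^5 m³ / (5.666 × 10^5 m² × 7.76 m) = 0.141

Sy ≈ 0.14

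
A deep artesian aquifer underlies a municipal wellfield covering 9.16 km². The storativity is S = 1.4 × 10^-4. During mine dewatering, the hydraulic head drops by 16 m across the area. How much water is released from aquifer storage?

A = 9.16 km² = 9.16 × 10^6 m²
ΔV = S × A × Δh = 1.4 × 10^-4 × 9.16 × 10^6 m² × 16 m = 20520 m³

ΔV ≈ 20500 m³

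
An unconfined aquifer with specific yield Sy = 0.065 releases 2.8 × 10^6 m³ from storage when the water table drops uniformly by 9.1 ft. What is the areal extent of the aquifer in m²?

Δh = 9.1 ft = 2.774 m
A = ΔV / (Sy × Δh) = 2.8 × 10^6 / (0.065 × 2.774) = 1.553 × 10^7 m²

A ≈ 1.55 × 10^7 m²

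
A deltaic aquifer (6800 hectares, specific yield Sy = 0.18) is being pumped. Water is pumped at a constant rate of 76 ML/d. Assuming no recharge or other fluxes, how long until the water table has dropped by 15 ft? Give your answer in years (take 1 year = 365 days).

t ≈ 2.02 years

A = 6800 hectares = 6.8 × 10^7 m²
Δh = 15 ft = 4.572 m
ΔV = Sy × A × Δh = 0.18 × 6.8 × 10^7 × 4.572 = 5.596 × 10^7 m³
Q = 76 ML/d = 76000 m³/d
t = ΔV / Q = 5.596 × 10^7 m³ / 76000 m³/d = 736.3 d
t = 736.3 d ≈ 2.017 years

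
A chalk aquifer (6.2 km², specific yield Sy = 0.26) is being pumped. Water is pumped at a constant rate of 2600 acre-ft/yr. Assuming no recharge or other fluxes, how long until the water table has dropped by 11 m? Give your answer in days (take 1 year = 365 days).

t ≈ 2020 days

A = 6.2 km² = 6.2 × 10^6 m²
ΔV = Sy × A × Δh = 0.26 × 6.2 × 10^6 × 11 = 1.773 × 10^7 m³
Q = 2600 acre-ft/yr = 8786 m³/d
t = ΔV / Q = 1.773 × 10^7 m³ / 8786 m³/d = 2018 d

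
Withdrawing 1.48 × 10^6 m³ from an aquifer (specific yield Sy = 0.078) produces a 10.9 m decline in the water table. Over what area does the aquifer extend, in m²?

A = ΔV / (Sy × Δh) = 1.48 × 10^6 / (0.078 × 10.9) = 1.741 × 10^6 m²

A ≈ 1.74 × 10^6 m²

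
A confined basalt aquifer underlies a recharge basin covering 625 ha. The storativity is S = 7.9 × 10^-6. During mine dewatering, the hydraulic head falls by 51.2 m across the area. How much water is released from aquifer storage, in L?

ΔV ≈ 2.53 × 10^6 L

A = 625 ha = 6.25 × 10^6 m²
ΔV = S × A × Δh = 7.9 × 10^-6 × 6.25 × 10^6 m² × 51.2 m = 2528 m³
ΔV = 2528 m³ = 2.528 × 10^6 L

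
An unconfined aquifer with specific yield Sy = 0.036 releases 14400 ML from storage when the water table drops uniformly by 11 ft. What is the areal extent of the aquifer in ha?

A ≈ 11900 ha

Δh = 11 ft = 3.353 m
ΔV = 14400 ML = 1.44 × 10^7 m³
A = ΔV / (Sy × Δh) = 1.44 × 10^7 / (0.036 × 3.353) = 1.193 × 10^8 m²
A = 1.193 × 10^8 m² = 11930 ha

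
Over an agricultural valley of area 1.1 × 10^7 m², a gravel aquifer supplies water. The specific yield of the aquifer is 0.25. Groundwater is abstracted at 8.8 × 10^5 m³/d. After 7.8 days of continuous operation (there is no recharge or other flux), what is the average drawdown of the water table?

Δh ≈ 2.5 m

ΔV = Q × t = 8.8 × 10^5 m³/d × 7.8 d = 6.864 × 10^6 m³
Δh = ΔV / (Sy × A) = 6.864 × 10^6 / (0.25 × 1.1 × 10^7) = 2.496 m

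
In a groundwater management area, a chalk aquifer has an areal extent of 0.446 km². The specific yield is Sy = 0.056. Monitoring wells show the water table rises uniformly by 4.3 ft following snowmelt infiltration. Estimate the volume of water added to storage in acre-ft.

ΔV ≈ 26.5 acre-ft

A = 0.446 km² = 4.46 × 10^5 m²
Δh = 4.3 ft = 1.311 m
ΔV = Sy × A × Δh = 0.056 × 4.46 × 10^5 m² × 1.311 m = 32730 m³
ΔV = 32730 m³ = 26.54 acre-ft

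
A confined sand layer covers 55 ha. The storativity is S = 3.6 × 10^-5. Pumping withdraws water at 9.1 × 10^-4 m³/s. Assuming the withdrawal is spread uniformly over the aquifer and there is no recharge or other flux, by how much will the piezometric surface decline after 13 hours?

A = 55 ha = 5.5 × 10^5 m²
Q = 9.1 × 10^-4 m³/s = 78.62 m³/d
t = 13 hours = 0.5417 d
ΔV = Q × t = 78.62 m³/d × 0.5417 d = 42.59 m³
Δh = ΔV / (S × A) = 42.59 / (3.6 × 10^-5 × 5.5 × 10^5) = 2.151 m

Δh ≈ 2.15 m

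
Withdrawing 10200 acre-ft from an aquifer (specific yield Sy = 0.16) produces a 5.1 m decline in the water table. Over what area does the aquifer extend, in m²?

ΔV = 10200 acre-ft = 1.258 × 10^7 m³
A = ΔV / (Sy × Δh) = 1.258 × 10^7 / (0.16 × 5.1) = 1.542 × 10^7 m²

A ≈ 1.54 × 10^7 m²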